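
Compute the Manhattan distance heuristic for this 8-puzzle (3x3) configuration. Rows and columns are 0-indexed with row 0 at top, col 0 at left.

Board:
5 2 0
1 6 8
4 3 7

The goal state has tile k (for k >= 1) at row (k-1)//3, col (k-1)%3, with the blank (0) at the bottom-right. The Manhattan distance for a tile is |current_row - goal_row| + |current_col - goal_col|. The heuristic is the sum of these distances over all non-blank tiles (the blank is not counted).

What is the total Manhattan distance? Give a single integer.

Tile 5: (0,0)->(1,1) = 2
Tile 2: (0,1)->(0,1) = 0
Tile 1: (1,0)->(0,0) = 1
Tile 6: (1,1)->(1,2) = 1
Tile 8: (1,2)->(2,1) = 2
Tile 4: (2,0)->(1,0) = 1
Tile 3: (2,1)->(0,2) = 3
Tile 7: (2,2)->(2,0) = 2
Sum: 2 + 0 + 1 + 1 + 2 + 1 + 3 + 2 = 12

Answer: 12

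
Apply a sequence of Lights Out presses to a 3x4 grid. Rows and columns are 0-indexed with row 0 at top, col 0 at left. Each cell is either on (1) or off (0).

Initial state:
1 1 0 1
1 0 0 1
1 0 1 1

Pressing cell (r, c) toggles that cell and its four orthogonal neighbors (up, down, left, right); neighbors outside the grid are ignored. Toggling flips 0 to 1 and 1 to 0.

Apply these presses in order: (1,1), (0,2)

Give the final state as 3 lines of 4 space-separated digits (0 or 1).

After press 1 at (1,1):
1 0 0 1
0 1 1 1
1 1 1 1

After press 2 at (0,2):
1 1 1 0
0 1 0 1
1 1 1 1

Answer: 1 1 1 0
0 1 0 1
1 1 1 1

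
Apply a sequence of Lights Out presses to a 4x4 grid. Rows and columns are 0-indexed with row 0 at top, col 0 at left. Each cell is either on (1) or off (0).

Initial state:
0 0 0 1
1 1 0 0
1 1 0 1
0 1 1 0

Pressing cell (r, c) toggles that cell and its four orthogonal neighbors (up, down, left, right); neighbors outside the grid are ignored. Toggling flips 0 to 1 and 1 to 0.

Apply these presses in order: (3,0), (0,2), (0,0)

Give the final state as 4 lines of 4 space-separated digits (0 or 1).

Answer: 1 0 1 0
0 1 1 0
0 1 0 1
1 0 1 0

Derivation:
After press 1 at (3,0):
0 0 0 1
1 1 0 0
0 1 0 1
1 0 1 0

After press 2 at (0,2):
0 1 1 0
1 1 1 0
0 1 0 1
1 0 1 0

After press 3 at (0,0):
1 0 1 0
0 1 1 0
0 1 0 1
1 0 1 0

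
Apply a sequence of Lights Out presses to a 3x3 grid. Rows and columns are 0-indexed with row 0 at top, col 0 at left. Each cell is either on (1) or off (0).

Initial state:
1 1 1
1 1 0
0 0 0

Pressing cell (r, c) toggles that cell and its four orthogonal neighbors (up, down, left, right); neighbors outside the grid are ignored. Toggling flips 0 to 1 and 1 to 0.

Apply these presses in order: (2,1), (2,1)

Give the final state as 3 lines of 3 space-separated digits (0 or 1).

After press 1 at (2,1):
1 1 1
1 0 0
1 1 1

After press 2 at (2,1):
1 1 1
1 1 0
0 0 0

Answer: 1 1 1
1 1 0
0 0 0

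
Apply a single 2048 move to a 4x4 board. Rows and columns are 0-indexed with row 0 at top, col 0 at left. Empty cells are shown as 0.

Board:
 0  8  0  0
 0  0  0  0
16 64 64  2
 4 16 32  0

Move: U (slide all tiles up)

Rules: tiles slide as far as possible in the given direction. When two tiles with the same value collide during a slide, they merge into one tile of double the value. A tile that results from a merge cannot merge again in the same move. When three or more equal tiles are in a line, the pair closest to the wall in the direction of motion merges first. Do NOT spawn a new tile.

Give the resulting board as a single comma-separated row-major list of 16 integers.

Slide up:
col 0: [0, 0, 16, 4] -> [16, 4, 0, 0]
col 1: [8, 0, 64, 16] -> [8, 64, 16, 0]
col 2: [0, 0, 64, 32] -> [64, 32, 0, 0]
col 3: [0, 0, 2, 0] -> [2, 0, 0, 0]

Answer: 16, 8, 64, 2, 4, 64, 32, 0, 0, 16, 0, 0, 0, 0, 0, 0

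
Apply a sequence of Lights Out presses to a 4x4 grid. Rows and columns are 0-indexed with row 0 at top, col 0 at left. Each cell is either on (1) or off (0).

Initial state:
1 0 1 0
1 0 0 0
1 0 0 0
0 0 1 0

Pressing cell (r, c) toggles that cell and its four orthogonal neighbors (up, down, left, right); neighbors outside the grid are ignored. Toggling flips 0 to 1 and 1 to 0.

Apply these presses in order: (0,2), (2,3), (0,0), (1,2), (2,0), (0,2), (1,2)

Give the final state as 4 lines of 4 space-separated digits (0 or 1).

Answer: 0 1 1 0
1 0 0 1
0 1 1 1
1 0 1 1

Derivation:
After press 1 at (0,2):
1 1 0 1
1 0 1 0
1 0 0 0
0 0 1 0

After press 2 at (2,3):
1 1 0 1
1 0 1 1
1 0 1 1
0 0 1 1

After press 3 at (0,0):
0 0 0 1
0 0 1 1
1 0 1 1
0 0 1 1

After press 4 at (1,2):
0 0 1 1
0 1 0 0
1 0 0 1
0 0 1 1

After press 5 at (2,0):
0 0 1 1
1 1 0 0
0 1 0 1
1 0 1 1

After press 6 at (0,2):
0 1 0 0
1 1 1 0
0 1 0 1
1 0 1 1

After press 7 at (1,2):
0 1 1 0
1 0 0 1
0 1 1 1
1 0 1 1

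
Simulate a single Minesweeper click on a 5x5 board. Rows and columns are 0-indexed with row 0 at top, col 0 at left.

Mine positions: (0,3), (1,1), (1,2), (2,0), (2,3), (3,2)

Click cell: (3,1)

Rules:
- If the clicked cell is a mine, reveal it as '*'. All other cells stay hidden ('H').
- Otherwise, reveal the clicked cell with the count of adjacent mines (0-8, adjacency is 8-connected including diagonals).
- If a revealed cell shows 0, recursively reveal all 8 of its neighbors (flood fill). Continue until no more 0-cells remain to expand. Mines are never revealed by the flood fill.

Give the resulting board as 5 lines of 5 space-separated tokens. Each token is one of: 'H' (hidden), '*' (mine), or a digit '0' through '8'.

H H H H H
H H H H H
H H H H H
H 2 H H H
H H H H H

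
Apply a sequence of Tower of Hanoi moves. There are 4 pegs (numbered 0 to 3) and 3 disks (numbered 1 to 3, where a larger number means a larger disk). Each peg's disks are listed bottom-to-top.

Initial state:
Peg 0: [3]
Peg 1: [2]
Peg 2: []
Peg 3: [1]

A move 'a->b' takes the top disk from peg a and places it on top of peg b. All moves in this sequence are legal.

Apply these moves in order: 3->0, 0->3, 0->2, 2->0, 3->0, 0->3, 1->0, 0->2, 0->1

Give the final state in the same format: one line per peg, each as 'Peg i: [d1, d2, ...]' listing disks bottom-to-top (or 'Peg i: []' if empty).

Answer: Peg 0: []
Peg 1: [3]
Peg 2: [2]
Peg 3: [1]

Derivation:
After move 1 (3->0):
Peg 0: [3, 1]
Peg 1: [2]
Peg 2: []
Peg 3: []

After move 2 (0->3):
Peg 0: [3]
Peg 1: [2]
Peg 2: []
Peg 3: [1]

After move 3 (0->2):
Peg 0: []
Peg 1: [2]
Peg 2: [3]
Peg 3: [1]

After move 4 (2->0):
Peg 0: [3]
Peg 1: [2]
Peg 2: []
Peg 3: [1]

After move 5 (3->0):
Peg 0: [3, 1]
Peg 1: [2]
Peg 2: []
Peg 3: []

After move 6 (0->3):
Peg 0: [3]
Peg 1: [2]
Peg 2: []
Peg 3: [1]

After move 7 (1->0):
Peg 0: [3, 2]
Peg 1: []
Peg 2: []
Peg 3: [1]

After move 8 (0->2):
Peg 0: [3]
Peg 1: []
Peg 2: [2]
Peg 3: [1]

After move 9 (0->1):
Peg 0: []
Peg 1: [3]
Peg 2: [2]
Peg 3: [1]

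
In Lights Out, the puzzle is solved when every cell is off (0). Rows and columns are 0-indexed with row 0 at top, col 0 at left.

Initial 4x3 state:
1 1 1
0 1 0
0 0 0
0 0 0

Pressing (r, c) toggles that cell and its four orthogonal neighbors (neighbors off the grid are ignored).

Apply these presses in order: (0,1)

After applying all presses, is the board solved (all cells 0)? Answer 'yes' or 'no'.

After press 1 at (0,1):
0 0 0
0 0 0
0 0 0
0 0 0

Lights still on: 0

Answer: yes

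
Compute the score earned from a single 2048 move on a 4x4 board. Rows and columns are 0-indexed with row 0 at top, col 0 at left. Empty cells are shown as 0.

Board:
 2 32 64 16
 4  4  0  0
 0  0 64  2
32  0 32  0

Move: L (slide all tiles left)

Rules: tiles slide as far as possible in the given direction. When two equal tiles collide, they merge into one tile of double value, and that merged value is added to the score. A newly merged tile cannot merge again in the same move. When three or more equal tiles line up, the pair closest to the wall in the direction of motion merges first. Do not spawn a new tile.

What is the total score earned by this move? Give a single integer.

Slide left:
row 0: [2, 32, 64, 16] -> [2, 32, 64, 16]  score +0 (running 0)
row 1: [4, 4, 0, 0] -> [8, 0, 0, 0]  score +8 (running 8)
row 2: [0, 0, 64, 2] -> [64, 2, 0, 0]  score +0 (running 8)
row 3: [32, 0, 32, 0] -> [64, 0, 0, 0]  score +64 (running 72)
Board after move:
 2 32 64 16
 8  0  0  0
64  2  0  0
64  0  0  0

Answer: 72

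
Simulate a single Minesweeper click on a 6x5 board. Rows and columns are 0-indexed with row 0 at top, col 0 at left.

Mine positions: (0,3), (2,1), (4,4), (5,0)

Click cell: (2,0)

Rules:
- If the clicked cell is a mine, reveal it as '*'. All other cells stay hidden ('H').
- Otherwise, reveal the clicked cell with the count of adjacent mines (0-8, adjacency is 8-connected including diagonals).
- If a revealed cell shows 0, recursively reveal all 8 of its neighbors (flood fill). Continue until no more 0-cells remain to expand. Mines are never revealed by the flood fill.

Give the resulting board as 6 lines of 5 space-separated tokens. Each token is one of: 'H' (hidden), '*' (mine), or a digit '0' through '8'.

H H H H H
H H H H H
1 H H H H
H H H H H
H H H H H
H H H H H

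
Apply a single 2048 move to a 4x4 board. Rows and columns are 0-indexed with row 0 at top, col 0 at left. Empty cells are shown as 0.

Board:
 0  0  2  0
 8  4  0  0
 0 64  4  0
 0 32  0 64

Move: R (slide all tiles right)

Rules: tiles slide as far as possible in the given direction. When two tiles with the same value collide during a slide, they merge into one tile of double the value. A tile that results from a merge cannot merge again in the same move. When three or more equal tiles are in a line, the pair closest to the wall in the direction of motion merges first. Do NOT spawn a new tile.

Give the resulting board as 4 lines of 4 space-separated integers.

Answer:  0  0  0  2
 0  0  8  4
 0  0 64  4
 0  0 32 64

Derivation:
Slide right:
row 0: [0, 0, 2, 0] -> [0, 0, 0, 2]
row 1: [8, 4, 0, 0] -> [0, 0, 8, 4]
row 2: [0, 64, 4, 0] -> [0, 0, 64, 4]
row 3: [0, 32, 0, 64] -> [0, 0, 32, 64]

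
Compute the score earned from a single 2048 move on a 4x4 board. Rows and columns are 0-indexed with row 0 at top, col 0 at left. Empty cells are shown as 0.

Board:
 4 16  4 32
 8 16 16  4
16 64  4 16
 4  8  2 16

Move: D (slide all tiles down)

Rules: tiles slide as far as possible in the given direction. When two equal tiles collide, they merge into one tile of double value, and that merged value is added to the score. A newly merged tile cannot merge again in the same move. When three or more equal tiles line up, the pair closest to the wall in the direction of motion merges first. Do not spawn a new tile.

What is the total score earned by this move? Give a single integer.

Answer: 64

Derivation:
Slide down:
col 0: [4, 8, 16, 4] -> [4, 8, 16, 4]  score +0 (running 0)
col 1: [16, 16, 64, 8] -> [0, 32, 64, 8]  score +32 (running 32)
col 2: [4, 16, 4, 2] -> [4, 16, 4, 2]  score +0 (running 32)
col 3: [32, 4, 16, 16] -> [0, 32, 4, 32]  score +32 (running 64)
Board after move:
 4  0  4  0
 8 32 16 32
16 64  4  4
 4  8  2 32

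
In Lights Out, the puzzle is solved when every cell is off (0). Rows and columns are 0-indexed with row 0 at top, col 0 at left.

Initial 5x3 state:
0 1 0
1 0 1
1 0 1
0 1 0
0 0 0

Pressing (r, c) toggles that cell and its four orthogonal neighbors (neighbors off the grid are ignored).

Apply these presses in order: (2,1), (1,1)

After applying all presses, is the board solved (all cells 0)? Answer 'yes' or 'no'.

Answer: yes

Derivation:
After press 1 at (2,1):
0 1 0
1 1 1
0 1 0
0 0 0
0 0 0

After press 2 at (1,1):
0 0 0
0 0 0
0 0 0
0 0 0
0 0 0

Lights still on: 0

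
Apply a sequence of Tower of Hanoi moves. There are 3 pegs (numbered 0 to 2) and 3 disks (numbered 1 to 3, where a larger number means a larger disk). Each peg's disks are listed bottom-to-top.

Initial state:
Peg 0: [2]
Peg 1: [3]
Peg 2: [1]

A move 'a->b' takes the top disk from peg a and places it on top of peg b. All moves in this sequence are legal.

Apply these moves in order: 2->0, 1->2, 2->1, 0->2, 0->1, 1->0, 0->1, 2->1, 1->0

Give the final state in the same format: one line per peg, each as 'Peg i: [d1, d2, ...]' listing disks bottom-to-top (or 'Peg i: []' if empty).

Answer: Peg 0: [1]
Peg 1: [3, 2]
Peg 2: []

Derivation:
After move 1 (2->0):
Peg 0: [2, 1]
Peg 1: [3]
Peg 2: []

After move 2 (1->2):
Peg 0: [2, 1]
Peg 1: []
Peg 2: [3]

After move 3 (2->1):
Peg 0: [2, 1]
Peg 1: [3]
Peg 2: []

After move 4 (0->2):
Peg 0: [2]
Peg 1: [3]
Peg 2: [1]

After move 5 (0->1):
Peg 0: []
Peg 1: [3, 2]
Peg 2: [1]

After move 6 (1->0):
Peg 0: [2]
Peg 1: [3]
Peg 2: [1]

After move 7 (0->1):
Peg 0: []
Peg 1: [3, 2]
Peg 2: [1]

After move 8 (2->1):
Peg 0: []
Peg 1: [3, 2, 1]
Peg 2: []

After move 9 (1->0):
Peg 0: [1]
Peg 1: [3, 2]
Peg 2: []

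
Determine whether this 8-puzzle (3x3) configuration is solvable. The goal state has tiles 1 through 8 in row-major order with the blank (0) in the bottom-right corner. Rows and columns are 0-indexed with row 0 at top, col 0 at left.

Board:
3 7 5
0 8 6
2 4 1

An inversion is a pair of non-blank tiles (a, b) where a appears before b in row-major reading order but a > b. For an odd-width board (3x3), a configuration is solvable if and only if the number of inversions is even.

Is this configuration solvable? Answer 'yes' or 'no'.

Answer: no

Derivation:
Inversions (pairs i<j in row-major order where tile[i] > tile[j] > 0): 19
19 is odd, so the puzzle is not solvable.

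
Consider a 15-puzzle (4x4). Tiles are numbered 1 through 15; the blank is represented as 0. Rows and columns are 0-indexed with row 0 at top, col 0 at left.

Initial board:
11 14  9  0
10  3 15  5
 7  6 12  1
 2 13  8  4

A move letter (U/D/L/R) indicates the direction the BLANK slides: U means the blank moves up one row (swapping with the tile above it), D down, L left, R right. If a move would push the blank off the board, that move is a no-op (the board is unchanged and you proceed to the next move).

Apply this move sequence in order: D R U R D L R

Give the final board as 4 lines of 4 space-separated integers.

Answer: 11 14  9  5
10  3 15  0
 7  6 12  1
 2 13  8  4

Derivation:
After move 1 (D):
11 14  9  5
10  3 15  0
 7  6 12  1
 2 13  8  4

After move 2 (R):
11 14  9  5
10  3 15  0
 7  6 12  1
 2 13  8  4

After move 3 (U):
11 14  9  0
10  3 15  5
 7  6 12  1
 2 13  8  4

After move 4 (R):
11 14  9  0
10  3 15  5
 7  6 12  1
 2 13  8  4

After move 5 (D):
11 14  9  5
10  3 15  0
 7  6 12  1
 2 13  8  4

After move 6 (L):
11 14  9  5
10  3  0 15
 7  6 12  1
 2 13  8  4

After move 7 (R):
11 14  9  5
10  3 15  0
 7  6 12  1
 2 13  8  4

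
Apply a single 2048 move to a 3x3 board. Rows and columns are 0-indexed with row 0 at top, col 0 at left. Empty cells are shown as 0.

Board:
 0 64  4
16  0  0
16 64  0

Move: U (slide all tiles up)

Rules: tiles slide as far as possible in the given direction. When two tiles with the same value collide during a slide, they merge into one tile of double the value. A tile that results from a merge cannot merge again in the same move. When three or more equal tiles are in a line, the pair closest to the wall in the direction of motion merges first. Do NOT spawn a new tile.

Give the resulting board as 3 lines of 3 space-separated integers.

Slide up:
col 0: [0, 16, 16] -> [32, 0, 0]
col 1: [64, 0, 64] -> [128, 0, 0]
col 2: [4, 0, 0] -> [4, 0, 0]

Answer:  32 128   4
  0   0   0
  0   0   0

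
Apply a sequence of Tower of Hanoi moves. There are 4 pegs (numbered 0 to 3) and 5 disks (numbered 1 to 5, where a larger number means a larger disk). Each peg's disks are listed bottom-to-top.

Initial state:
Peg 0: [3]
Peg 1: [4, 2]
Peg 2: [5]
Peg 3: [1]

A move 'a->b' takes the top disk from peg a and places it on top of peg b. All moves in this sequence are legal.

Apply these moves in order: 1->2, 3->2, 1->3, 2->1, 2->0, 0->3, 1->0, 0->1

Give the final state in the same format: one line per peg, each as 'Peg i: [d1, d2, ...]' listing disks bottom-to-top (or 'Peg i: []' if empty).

Answer: Peg 0: [3]
Peg 1: [1]
Peg 2: [5]
Peg 3: [4, 2]

Derivation:
After move 1 (1->2):
Peg 0: [3]
Peg 1: [4]
Peg 2: [5, 2]
Peg 3: [1]

After move 2 (3->2):
Peg 0: [3]
Peg 1: [4]
Peg 2: [5, 2, 1]
Peg 3: []

After move 3 (1->3):
Peg 0: [3]
Peg 1: []
Peg 2: [5, 2, 1]
Peg 3: [4]

After move 4 (2->1):
Peg 0: [3]
Peg 1: [1]
Peg 2: [5, 2]
Peg 3: [4]

After move 5 (2->0):
Peg 0: [3, 2]
Peg 1: [1]
Peg 2: [5]
Peg 3: [4]

After move 6 (0->3):
Peg 0: [3]
Peg 1: [1]
Peg 2: [5]
Peg 3: [4, 2]

After move 7 (1->0):
Peg 0: [3, 1]
Peg 1: []
Peg 2: [5]
Peg 3: [4, 2]

After move 8 (0->1):
Peg 0: [3]
Peg 1: [1]
Peg 2: [5]
Peg 3: [4, 2]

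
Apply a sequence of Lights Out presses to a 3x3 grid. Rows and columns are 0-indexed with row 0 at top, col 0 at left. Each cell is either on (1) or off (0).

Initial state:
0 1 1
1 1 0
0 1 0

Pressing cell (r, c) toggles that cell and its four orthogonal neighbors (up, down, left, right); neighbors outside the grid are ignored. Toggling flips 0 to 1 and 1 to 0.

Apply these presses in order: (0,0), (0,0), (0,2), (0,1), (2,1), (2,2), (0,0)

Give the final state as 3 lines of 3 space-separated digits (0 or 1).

Answer: 0 0 1
0 1 0
1 1 0

Derivation:
After press 1 at (0,0):
1 0 1
0 1 0
0 1 0

After press 2 at (0,0):
0 1 1
1 1 0
0 1 0

After press 3 at (0,2):
0 0 0
1 1 1
0 1 0

After press 4 at (0,1):
1 1 1
1 0 1
0 1 0

After press 5 at (2,1):
1 1 1
1 1 1
1 0 1

After press 6 at (2,2):
1 1 1
1 1 0
1 1 0

After press 7 at (0,0):
0 0 1
0 1 0
1 1 0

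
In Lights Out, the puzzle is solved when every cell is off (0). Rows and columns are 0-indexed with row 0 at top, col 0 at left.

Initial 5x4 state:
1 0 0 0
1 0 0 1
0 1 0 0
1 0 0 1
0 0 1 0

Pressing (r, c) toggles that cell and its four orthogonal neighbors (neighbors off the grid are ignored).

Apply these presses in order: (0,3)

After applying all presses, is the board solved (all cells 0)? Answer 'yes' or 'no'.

Answer: no

Derivation:
After press 1 at (0,3):
1 0 1 1
1 0 0 0
0 1 0 0
1 0 0 1
0 0 1 0

Lights still on: 8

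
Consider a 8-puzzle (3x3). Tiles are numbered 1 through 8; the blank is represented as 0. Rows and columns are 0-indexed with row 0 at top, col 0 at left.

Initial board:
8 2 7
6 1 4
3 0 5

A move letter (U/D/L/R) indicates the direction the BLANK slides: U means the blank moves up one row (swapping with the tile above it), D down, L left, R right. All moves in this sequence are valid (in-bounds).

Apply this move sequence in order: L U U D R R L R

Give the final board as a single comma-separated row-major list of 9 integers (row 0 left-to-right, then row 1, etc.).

After move 1 (L):
8 2 7
6 1 4
0 3 5

After move 2 (U):
8 2 7
0 1 4
6 3 5

After move 3 (U):
0 2 7
8 1 4
6 3 5

After move 4 (D):
8 2 7
0 1 4
6 3 5

After move 5 (R):
8 2 7
1 0 4
6 3 5

After move 6 (R):
8 2 7
1 4 0
6 3 5

After move 7 (L):
8 2 7
1 0 4
6 3 5

After move 8 (R):
8 2 7
1 4 0
6 3 5

Answer: 8, 2, 7, 1, 4, 0, 6, 3, 5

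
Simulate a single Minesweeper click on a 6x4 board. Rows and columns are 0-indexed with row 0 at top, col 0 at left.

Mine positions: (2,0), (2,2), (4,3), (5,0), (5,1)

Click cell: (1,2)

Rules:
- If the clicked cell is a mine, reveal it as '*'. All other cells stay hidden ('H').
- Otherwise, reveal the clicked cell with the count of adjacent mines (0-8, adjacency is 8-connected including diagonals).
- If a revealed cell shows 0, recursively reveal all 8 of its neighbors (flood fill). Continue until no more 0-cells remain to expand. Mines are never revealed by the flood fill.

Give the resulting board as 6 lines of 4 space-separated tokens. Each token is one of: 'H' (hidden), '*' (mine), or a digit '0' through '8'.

H H H H
H H 1 H
H H H H
H H H H
H H H H
H H H H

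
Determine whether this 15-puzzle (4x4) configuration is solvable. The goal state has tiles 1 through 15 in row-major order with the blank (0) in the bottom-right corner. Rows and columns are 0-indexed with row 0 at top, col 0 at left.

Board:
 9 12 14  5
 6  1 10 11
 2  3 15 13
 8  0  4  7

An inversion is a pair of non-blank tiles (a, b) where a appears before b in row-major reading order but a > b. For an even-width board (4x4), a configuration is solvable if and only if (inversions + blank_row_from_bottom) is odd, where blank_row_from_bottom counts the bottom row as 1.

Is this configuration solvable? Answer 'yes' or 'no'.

Answer: yes

Derivation:
Inversions: 56
Blank is in row 3 (0-indexed from top), which is row 1 counting from the bottom (bottom = 1).
56 + 1 = 57, which is odd, so the puzzle is solvable.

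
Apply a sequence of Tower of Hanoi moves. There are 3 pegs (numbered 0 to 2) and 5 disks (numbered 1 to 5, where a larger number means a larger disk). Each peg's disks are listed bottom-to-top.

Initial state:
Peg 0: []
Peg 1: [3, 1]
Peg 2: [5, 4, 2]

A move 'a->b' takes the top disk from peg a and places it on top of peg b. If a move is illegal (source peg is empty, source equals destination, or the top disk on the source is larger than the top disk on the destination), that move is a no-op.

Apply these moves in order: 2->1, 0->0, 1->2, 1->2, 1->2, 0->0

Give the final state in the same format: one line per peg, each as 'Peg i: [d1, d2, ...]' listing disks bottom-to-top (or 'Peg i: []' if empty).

Answer: Peg 0: []
Peg 1: [3]
Peg 2: [5, 4, 2, 1]

Derivation:
After move 1 (2->1):
Peg 0: []
Peg 1: [3, 1]
Peg 2: [5, 4, 2]

After move 2 (0->0):
Peg 0: []
Peg 1: [3, 1]
Peg 2: [5, 4, 2]

After move 3 (1->2):
Peg 0: []
Peg 1: [3]
Peg 2: [5, 4, 2, 1]

After move 4 (1->2):
Peg 0: []
Peg 1: [3]
Peg 2: [5, 4, 2, 1]

After move 5 (1->2):
Peg 0: []
Peg 1: [3]
Peg 2: [5, 4, 2, 1]

After move 6 (0->0):
Peg 0: []
Peg 1: [3]
Peg 2: [5, 4, 2, 1]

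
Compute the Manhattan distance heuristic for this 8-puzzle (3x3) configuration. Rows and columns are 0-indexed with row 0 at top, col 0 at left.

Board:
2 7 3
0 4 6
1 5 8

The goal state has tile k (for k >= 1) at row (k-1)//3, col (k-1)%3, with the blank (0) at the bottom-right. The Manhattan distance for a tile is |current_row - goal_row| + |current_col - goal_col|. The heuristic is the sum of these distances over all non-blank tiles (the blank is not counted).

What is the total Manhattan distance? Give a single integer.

Answer: 9

Derivation:
Tile 2: at (0,0), goal (0,1), distance |0-0|+|0-1| = 1
Tile 7: at (0,1), goal (2,0), distance |0-2|+|1-0| = 3
Tile 3: at (0,2), goal (0,2), distance |0-0|+|2-2| = 0
Tile 4: at (1,1), goal (1,0), distance |1-1|+|1-0| = 1
Tile 6: at (1,2), goal (1,2), distance |1-1|+|2-2| = 0
Tile 1: at (2,0), goal (0,0), distance |2-0|+|0-0| = 2
Tile 5: at (2,1), goal (1,1), distance |2-1|+|1-1| = 1
Tile 8: at (2,2), goal (2,1), distance |2-2|+|2-1| = 1
Sum: 1 + 3 + 0 + 1 + 0 + 2 + 1 + 1 = 9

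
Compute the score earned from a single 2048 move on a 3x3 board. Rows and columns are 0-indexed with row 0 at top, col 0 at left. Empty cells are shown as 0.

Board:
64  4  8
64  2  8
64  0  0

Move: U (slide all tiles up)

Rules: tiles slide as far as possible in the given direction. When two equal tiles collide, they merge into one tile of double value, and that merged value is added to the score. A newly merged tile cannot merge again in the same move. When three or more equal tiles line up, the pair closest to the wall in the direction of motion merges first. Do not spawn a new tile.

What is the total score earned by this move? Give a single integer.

Answer: 144

Derivation:
Slide up:
col 0: [64, 64, 64] -> [128, 64, 0]  score +128 (running 128)
col 1: [4, 2, 0] -> [4, 2, 0]  score +0 (running 128)
col 2: [8, 8, 0] -> [16, 0, 0]  score +16 (running 144)
Board after move:
128   4  16
 64   2   0
  0   0   0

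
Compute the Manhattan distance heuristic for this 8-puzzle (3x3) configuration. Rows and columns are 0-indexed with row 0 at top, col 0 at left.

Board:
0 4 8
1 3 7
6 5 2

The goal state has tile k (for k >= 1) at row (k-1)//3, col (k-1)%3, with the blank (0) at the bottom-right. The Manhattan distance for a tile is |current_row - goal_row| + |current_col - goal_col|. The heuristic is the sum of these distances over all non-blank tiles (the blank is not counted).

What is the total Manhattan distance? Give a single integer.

Tile 4: (0,1)->(1,0) = 2
Tile 8: (0,2)->(2,1) = 3
Tile 1: (1,0)->(0,0) = 1
Tile 3: (1,1)->(0,2) = 2
Tile 7: (1,2)->(2,0) = 3
Tile 6: (2,0)->(1,2) = 3
Tile 5: (2,1)->(1,1) = 1
Tile 2: (2,2)->(0,1) = 3
Sum: 2 + 3 + 1 + 2 + 3 + 3 + 1 + 3 = 18

Answer: 18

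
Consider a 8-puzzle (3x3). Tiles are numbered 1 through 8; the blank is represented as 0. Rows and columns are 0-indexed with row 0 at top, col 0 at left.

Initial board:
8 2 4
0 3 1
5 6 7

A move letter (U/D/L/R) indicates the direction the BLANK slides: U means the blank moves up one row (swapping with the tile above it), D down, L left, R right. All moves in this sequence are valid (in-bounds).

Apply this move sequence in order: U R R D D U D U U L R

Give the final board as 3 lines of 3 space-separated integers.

After move 1 (U):
0 2 4
8 3 1
5 6 7

After move 2 (R):
2 0 4
8 3 1
5 6 7

After move 3 (R):
2 4 0
8 3 1
5 6 7

After move 4 (D):
2 4 1
8 3 0
5 6 7

After move 5 (D):
2 4 1
8 3 7
5 6 0

After move 6 (U):
2 4 1
8 3 0
5 6 7

After move 7 (D):
2 4 1
8 3 7
5 6 0

After move 8 (U):
2 4 1
8 3 0
5 6 7

After move 9 (U):
2 4 0
8 3 1
5 6 7

After move 10 (L):
2 0 4
8 3 1
5 6 7

After move 11 (R):
2 4 0
8 3 1
5 6 7

Answer: 2 4 0
8 3 1
5 6 7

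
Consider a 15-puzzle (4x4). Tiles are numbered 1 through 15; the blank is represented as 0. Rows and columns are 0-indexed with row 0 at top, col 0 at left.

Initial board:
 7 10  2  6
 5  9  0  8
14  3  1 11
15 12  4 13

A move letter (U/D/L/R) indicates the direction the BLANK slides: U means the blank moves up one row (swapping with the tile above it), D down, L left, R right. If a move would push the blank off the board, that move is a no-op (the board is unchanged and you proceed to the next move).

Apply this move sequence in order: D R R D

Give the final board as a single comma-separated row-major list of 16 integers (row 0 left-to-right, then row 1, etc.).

Answer: 7, 10, 2, 6, 5, 9, 1, 8, 14, 3, 11, 13, 15, 12, 4, 0

Derivation:
After move 1 (D):
 7 10  2  6
 5  9  1  8
14  3  0 11
15 12  4 13

After move 2 (R):
 7 10  2  6
 5  9  1  8
14  3 11  0
15 12  4 13

After move 3 (R):
 7 10  2  6
 5  9  1  8
14  3 11  0
15 12  4 13

After move 4 (D):
 7 10  2  6
 5  9  1  8
14  3 11 13
15 12  4  0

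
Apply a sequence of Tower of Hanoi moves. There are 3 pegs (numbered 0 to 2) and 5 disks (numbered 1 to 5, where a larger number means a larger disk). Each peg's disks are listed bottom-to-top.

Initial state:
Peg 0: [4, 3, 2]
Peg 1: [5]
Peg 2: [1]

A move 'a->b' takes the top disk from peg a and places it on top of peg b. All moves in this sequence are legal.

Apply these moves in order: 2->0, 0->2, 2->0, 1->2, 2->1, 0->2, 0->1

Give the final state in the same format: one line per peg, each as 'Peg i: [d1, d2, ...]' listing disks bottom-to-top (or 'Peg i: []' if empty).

After move 1 (2->0):
Peg 0: [4, 3, 2, 1]
Peg 1: [5]
Peg 2: []

After move 2 (0->2):
Peg 0: [4, 3, 2]
Peg 1: [5]
Peg 2: [1]

After move 3 (2->0):
Peg 0: [4, 3, 2, 1]
Peg 1: [5]
Peg 2: []

After move 4 (1->2):
Peg 0: [4, 3, 2, 1]
Peg 1: []
Peg 2: [5]

After move 5 (2->1):
Peg 0: [4, 3, 2, 1]
Peg 1: [5]
Peg 2: []

After move 6 (0->2):
Peg 0: [4, 3, 2]
Peg 1: [5]
Peg 2: [1]

After move 7 (0->1):
Peg 0: [4, 3]
Peg 1: [5, 2]
Peg 2: [1]

Answer: Peg 0: [4, 3]
Peg 1: [5, 2]
Peg 2: [1]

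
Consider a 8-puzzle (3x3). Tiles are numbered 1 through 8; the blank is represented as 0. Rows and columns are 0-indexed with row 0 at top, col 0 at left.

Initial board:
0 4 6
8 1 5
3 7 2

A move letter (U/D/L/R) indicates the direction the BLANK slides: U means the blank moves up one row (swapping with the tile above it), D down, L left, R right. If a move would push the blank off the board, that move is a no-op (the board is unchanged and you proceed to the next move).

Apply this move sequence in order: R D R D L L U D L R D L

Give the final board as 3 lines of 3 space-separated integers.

After move 1 (R):
4 0 6
8 1 5
3 7 2

After move 2 (D):
4 1 6
8 0 5
3 7 2

After move 3 (R):
4 1 6
8 5 0
3 7 2

After move 4 (D):
4 1 6
8 5 2
3 7 0

After move 5 (L):
4 1 6
8 5 2
3 0 7

After move 6 (L):
4 1 6
8 5 2
0 3 7

After move 7 (U):
4 1 6
0 5 2
8 3 7

After move 8 (D):
4 1 6
8 5 2
0 3 7

After move 9 (L):
4 1 6
8 5 2
0 3 7

After move 10 (R):
4 1 6
8 5 2
3 0 7

After move 11 (D):
4 1 6
8 5 2
3 0 7

After move 12 (L):
4 1 6
8 5 2
0 3 7

Answer: 4 1 6
8 5 2
0 3 7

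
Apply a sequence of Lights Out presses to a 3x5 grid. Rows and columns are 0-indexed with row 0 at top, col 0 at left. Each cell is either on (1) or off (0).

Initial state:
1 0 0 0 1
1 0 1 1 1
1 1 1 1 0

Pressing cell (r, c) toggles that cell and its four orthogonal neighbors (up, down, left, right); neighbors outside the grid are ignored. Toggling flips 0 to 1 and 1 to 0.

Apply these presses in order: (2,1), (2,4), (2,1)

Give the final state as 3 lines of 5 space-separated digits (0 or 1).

After press 1 at (2,1):
1 0 0 0 1
1 1 1 1 1
0 0 0 1 0

After press 2 at (2,4):
1 0 0 0 1
1 1 1 1 0
0 0 0 0 1

After press 3 at (2,1):
1 0 0 0 1
1 0 1 1 0
1 1 1 0 1

Answer: 1 0 0 0 1
1 0 1 1 0
1 1 1 0 1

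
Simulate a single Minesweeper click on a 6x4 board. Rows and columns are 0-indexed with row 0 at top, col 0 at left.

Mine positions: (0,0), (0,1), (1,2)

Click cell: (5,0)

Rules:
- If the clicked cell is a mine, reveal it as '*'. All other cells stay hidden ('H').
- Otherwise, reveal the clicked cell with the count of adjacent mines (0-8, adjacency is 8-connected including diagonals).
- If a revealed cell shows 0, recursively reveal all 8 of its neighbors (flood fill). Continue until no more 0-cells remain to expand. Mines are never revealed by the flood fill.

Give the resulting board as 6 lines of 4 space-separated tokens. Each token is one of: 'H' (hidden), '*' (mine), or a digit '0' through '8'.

H H H H
2 3 H H
0 1 1 1
0 0 0 0
0 0 0 0
0 0 0 0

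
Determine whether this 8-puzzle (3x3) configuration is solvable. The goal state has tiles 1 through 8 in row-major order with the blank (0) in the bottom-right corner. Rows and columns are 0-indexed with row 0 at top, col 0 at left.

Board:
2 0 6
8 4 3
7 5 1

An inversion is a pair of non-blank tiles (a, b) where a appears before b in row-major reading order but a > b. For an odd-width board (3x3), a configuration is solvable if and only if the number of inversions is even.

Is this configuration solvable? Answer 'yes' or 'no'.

Inversions (pairs i<j in row-major order where tile[i] > tile[j] > 0): 16
16 is even, so the puzzle is solvable.

Answer: yes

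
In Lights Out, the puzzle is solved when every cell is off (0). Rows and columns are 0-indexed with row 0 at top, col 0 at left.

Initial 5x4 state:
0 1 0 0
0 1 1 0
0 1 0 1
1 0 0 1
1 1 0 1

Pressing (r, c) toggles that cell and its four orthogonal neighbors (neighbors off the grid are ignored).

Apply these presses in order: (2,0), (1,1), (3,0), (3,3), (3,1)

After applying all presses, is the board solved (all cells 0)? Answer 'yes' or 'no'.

After press 1 at (2,0):
0 1 0 0
1 1 1 0
1 0 0 1
0 0 0 1
1 1 0 1

After press 2 at (1,1):
0 0 0 0
0 0 0 0
1 1 0 1
0 0 0 1
1 1 0 1

After press 3 at (3,0):
0 0 0 0
0 0 0 0
0 1 0 1
1 1 0 1
0 1 0 1

After press 4 at (3,3):
0 0 0 0
0 0 0 0
0 1 0 0
1 1 1 0
0 1 0 0

After press 5 at (3,1):
0 0 0 0
0 0 0 0
0 0 0 0
0 0 0 0
0 0 0 0

Lights still on: 0

Answer: yes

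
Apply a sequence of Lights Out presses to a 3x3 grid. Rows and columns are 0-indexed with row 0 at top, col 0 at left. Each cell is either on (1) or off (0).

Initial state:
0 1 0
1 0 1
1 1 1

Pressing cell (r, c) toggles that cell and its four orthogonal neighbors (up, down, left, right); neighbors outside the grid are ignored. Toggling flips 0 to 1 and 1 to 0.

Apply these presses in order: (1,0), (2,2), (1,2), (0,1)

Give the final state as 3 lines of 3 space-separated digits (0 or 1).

Answer: 0 0 0
0 1 1
0 0 1

Derivation:
After press 1 at (1,0):
1 1 0
0 1 1
0 1 1

After press 2 at (2,2):
1 1 0
0 1 0
0 0 0

After press 3 at (1,2):
1 1 1
0 0 1
0 0 1

After press 4 at (0,1):
0 0 0
0 1 1
0 0 1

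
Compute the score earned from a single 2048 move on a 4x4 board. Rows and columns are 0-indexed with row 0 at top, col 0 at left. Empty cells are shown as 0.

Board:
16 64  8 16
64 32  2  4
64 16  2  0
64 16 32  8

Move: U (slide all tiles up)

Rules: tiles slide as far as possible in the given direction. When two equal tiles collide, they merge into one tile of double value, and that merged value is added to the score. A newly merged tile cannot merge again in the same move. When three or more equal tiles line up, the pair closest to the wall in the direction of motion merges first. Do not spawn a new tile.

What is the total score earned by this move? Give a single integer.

Answer: 164

Derivation:
Slide up:
col 0: [16, 64, 64, 64] -> [16, 128, 64, 0]  score +128 (running 128)
col 1: [64, 32, 16, 16] -> [64, 32, 32, 0]  score +32 (running 160)
col 2: [8, 2, 2, 32] -> [8, 4, 32, 0]  score +4 (running 164)
col 3: [16, 4, 0, 8] -> [16, 4, 8, 0]  score +0 (running 164)
Board after move:
 16  64   8  16
128  32   4   4
 64  32  32   8
  0   0   0   0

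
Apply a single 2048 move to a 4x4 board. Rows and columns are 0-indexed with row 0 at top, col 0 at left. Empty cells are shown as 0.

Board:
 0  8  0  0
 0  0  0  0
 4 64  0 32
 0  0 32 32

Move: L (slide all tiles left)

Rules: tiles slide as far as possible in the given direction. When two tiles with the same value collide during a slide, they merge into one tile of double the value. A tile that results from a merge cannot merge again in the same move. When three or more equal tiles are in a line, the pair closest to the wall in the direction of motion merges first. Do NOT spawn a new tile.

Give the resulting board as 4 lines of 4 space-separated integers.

Answer:  8  0  0  0
 0  0  0  0
 4 64 32  0
64  0  0  0

Derivation:
Slide left:
row 0: [0, 8, 0, 0] -> [8, 0, 0, 0]
row 1: [0, 0, 0, 0] -> [0, 0, 0, 0]
row 2: [4, 64, 0, 32] -> [4, 64, 32, 0]
row 3: [0, 0, 32, 32] -> [64, 0, 0, 0]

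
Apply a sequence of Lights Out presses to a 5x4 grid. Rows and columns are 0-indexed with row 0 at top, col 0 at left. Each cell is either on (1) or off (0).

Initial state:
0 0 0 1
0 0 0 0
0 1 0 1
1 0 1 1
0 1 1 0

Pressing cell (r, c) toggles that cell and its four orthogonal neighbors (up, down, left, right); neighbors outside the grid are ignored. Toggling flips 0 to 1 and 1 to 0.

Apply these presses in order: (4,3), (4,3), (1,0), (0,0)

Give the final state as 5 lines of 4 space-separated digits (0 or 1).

Answer: 0 1 0 1
0 1 0 0
1 1 0 1
1 0 1 1
0 1 1 0

Derivation:
After press 1 at (4,3):
0 0 0 1
0 0 0 0
0 1 0 1
1 0 1 0
0 1 0 1

After press 2 at (4,3):
0 0 0 1
0 0 0 0
0 1 0 1
1 0 1 1
0 1 1 0

After press 3 at (1,0):
1 0 0 1
1 1 0 0
1 1 0 1
1 0 1 1
0 1 1 0

After press 4 at (0,0):
0 1 0 1
0 1 0 0
1 1 0 1
1 0 1 1
0 1 1 0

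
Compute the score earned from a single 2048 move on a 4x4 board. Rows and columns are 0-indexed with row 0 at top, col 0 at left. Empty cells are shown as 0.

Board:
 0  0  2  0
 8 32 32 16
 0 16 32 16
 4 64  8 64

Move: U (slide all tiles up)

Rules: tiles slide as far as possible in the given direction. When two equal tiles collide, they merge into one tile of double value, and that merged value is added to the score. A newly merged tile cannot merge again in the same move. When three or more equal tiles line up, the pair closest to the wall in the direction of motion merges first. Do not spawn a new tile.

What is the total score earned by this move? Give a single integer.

Answer: 96

Derivation:
Slide up:
col 0: [0, 8, 0, 4] -> [8, 4, 0, 0]  score +0 (running 0)
col 1: [0, 32, 16, 64] -> [32, 16, 64, 0]  score +0 (running 0)
col 2: [2, 32, 32, 8] -> [2, 64, 8, 0]  score +64 (running 64)
col 3: [0, 16, 16, 64] -> [32, 64, 0, 0]  score +32 (running 96)
Board after move:
 8 32  2 32
 4 16 64 64
 0 64  8  0
 0  0  0  0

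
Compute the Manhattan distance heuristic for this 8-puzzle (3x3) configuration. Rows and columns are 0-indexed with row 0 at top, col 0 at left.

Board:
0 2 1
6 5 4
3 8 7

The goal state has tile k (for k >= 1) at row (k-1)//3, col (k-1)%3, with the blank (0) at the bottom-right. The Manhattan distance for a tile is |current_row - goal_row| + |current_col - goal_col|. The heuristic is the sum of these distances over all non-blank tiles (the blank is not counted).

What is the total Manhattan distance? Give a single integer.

Tile 2: at (0,1), goal (0,1), distance |0-0|+|1-1| = 0
Tile 1: at (0,2), goal (0,0), distance |0-0|+|2-0| = 2
Tile 6: at (1,0), goal (1,2), distance |1-1|+|0-2| = 2
Tile 5: at (1,1), goal (1,1), distance |1-1|+|1-1| = 0
Tile 4: at (1,2), goal (1,0), distance |1-1|+|2-0| = 2
Tile 3: at (2,0), goal (0,2), distance |2-0|+|0-2| = 4
Tile 8: at (2,1), goal (2,1), distance |2-2|+|1-1| = 0
Tile 7: at (2,2), goal (2,0), distance |2-2|+|2-0| = 2
Sum: 0 + 2 + 2 + 0 + 2 + 4 + 0 + 2 = 12

Answer: 12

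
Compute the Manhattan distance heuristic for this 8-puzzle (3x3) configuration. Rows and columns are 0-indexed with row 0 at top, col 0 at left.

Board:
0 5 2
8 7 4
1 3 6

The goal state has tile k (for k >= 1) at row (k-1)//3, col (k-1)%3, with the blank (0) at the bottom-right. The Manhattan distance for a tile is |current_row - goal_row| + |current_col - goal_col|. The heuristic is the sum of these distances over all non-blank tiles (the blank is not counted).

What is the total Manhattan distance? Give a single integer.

Answer: 14

Derivation:
Tile 5: (0,1)->(1,1) = 1
Tile 2: (0,2)->(0,1) = 1
Tile 8: (1,0)->(2,1) = 2
Tile 7: (1,1)->(2,0) = 2
Tile 4: (1,2)->(1,0) = 2
Tile 1: (2,0)->(0,0) = 2
Tile 3: (2,1)->(0,2) = 3
Tile 6: (2,2)->(1,2) = 1
Sum: 1 + 1 + 2 + 2 + 2 + 2 + 3 + 1 = 14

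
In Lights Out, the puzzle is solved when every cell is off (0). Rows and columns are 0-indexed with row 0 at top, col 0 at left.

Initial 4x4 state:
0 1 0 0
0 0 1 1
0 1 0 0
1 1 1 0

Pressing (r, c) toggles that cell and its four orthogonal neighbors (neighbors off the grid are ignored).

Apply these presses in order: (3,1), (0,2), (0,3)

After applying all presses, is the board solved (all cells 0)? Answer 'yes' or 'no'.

Answer: yes

Derivation:
After press 1 at (3,1):
0 1 0 0
0 0 1 1
0 0 0 0
0 0 0 0

After press 2 at (0,2):
0 0 1 1
0 0 0 1
0 0 0 0
0 0 0 0

After press 3 at (0,3):
0 0 0 0
0 0 0 0
0 0 0 0
0 0 0 0

Lights still on: 0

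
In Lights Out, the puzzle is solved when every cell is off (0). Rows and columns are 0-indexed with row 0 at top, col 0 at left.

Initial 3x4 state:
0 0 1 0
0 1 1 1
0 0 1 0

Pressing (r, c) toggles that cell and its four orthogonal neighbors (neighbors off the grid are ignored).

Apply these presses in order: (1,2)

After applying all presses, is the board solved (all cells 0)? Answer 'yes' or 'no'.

After press 1 at (1,2):
0 0 0 0
0 0 0 0
0 0 0 0

Lights still on: 0

Answer: yes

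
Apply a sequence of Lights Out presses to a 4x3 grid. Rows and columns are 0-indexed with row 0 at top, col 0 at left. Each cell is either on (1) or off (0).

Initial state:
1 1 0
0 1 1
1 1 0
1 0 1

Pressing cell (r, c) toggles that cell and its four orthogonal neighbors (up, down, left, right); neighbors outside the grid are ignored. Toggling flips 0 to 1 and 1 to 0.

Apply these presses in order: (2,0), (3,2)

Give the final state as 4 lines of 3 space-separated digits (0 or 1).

After press 1 at (2,0):
1 1 0
1 1 1
0 0 0
0 0 1

After press 2 at (3,2):
1 1 0
1 1 1
0 0 1
0 1 0

Answer: 1 1 0
1 1 1
0 0 1
0 1 0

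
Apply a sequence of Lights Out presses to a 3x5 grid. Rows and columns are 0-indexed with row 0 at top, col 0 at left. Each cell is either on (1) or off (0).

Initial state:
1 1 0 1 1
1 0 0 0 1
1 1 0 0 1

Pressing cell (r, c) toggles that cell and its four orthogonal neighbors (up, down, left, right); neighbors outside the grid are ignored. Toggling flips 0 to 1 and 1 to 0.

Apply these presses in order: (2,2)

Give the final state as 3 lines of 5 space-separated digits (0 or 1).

Answer: 1 1 0 1 1
1 0 1 0 1
1 0 1 1 1

Derivation:
After press 1 at (2,2):
1 1 0 1 1
1 0 1 0 1
1 0 1 1 1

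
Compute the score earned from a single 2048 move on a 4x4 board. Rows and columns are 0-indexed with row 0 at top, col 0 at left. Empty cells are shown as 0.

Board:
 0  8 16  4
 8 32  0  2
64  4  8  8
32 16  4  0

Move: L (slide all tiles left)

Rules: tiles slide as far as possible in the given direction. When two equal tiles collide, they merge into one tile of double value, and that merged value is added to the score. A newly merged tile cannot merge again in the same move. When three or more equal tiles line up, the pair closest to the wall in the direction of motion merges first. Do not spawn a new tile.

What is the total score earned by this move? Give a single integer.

Slide left:
row 0: [0, 8, 16, 4] -> [8, 16, 4, 0]  score +0 (running 0)
row 1: [8, 32, 0, 2] -> [8, 32, 2, 0]  score +0 (running 0)
row 2: [64, 4, 8, 8] -> [64, 4, 16, 0]  score +16 (running 16)
row 3: [32, 16, 4, 0] -> [32, 16, 4, 0]  score +0 (running 16)
Board after move:
 8 16  4  0
 8 32  2  0
64  4 16  0
32 16  4  0

Answer: 16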